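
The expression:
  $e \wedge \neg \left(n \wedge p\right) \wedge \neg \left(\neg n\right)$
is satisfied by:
  {e: True, n: True, p: False}


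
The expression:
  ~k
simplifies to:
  ~k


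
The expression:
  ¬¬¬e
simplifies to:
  ¬e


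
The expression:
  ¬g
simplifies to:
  ¬g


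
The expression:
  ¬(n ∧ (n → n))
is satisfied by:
  {n: False}


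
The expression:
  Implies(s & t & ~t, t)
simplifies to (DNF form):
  True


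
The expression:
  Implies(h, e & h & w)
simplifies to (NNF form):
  ~h | (e & w)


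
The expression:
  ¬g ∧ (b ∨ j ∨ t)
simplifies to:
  ¬g ∧ (b ∨ j ∨ t)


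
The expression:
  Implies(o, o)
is always true.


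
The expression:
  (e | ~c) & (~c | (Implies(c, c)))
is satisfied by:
  {e: True, c: False}
  {c: False, e: False}
  {c: True, e: True}


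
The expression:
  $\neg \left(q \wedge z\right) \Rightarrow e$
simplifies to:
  $e \vee \left(q \wedge z\right)$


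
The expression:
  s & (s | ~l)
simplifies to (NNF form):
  s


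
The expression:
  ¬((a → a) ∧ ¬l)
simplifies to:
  l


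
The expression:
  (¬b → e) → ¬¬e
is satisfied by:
  {e: True, b: False}
  {b: False, e: False}
  {b: True, e: True}


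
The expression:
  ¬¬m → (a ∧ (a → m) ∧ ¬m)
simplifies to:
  ¬m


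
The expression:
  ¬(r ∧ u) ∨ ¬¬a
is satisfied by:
  {a: True, u: False, r: False}
  {u: False, r: False, a: False}
  {r: True, a: True, u: False}
  {r: True, u: False, a: False}
  {a: True, u: True, r: False}
  {u: True, a: False, r: False}
  {r: True, u: True, a: True}


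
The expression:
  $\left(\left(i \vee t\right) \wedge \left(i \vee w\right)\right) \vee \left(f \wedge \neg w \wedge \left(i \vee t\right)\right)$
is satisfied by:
  {i: True, w: True, f: True, t: True}
  {i: True, w: True, t: True, f: False}
  {i: True, f: True, t: True, w: False}
  {i: True, t: True, f: False, w: False}
  {i: True, f: True, w: True, t: False}
  {i: True, w: True, t: False, f: False}
  {i: True, f: True, t: False, w: False}
  {i: True, t: False, f: False, w: False}
  {w: True, t: True, f: True, i: False}
  {w: True, t: True, f: False, i: False}
  {t: True, f: True, w: False, i: False}


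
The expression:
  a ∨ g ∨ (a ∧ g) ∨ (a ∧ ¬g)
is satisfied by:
  {a: True, g: True}
  {a: True, g: False}
  {g: True, a: False}


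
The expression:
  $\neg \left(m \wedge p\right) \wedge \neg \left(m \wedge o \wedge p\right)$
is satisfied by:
  {p: False, m: False}
  {m: True, p: False}
  {p: True, m: False}


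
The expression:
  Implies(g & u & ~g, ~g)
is always true.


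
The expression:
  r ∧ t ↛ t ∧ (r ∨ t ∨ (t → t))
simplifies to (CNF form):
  False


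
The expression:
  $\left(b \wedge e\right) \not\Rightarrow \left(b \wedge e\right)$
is never true.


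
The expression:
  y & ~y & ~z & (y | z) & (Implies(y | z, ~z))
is never true.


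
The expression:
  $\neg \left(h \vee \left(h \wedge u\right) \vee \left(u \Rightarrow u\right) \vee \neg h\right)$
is never true.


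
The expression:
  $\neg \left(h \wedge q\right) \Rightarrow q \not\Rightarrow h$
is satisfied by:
  {q: True}


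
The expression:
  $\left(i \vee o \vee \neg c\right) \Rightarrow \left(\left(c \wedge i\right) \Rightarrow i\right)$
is always true.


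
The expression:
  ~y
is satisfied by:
  {y: False}


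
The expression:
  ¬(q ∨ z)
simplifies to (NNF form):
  ¬q ∧ ¬z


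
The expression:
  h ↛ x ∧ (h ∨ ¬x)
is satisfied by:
  {h: True, x: False}


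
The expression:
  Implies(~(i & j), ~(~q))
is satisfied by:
  {q: True, j: True, i: True}
  {q: True, j: True, i: False}
  {q: True, i: True, j: False}
  {q: True, i: False, j: False}
  {j: True, i: True, q: False}


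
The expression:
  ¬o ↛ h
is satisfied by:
  {o: False, h: False}


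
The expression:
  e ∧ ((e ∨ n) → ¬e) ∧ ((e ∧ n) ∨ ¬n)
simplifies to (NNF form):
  False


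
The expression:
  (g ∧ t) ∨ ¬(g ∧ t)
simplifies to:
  True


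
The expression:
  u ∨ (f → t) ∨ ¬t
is always true.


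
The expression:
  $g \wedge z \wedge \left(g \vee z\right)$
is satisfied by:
  {z: True, g: True}


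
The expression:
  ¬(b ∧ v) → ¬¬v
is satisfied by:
  {v: True}


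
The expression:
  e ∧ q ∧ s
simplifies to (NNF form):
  e ∧ q ∧ s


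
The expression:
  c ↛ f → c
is always true.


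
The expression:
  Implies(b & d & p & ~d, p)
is always true.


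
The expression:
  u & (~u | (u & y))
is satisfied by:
  {u: True, y: True}


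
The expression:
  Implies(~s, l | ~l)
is always true.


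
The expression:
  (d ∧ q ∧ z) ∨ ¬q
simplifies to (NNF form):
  (d ∧ z) ∨ ¬q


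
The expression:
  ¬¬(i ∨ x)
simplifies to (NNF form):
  i ∨ x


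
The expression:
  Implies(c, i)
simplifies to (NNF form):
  i | ~c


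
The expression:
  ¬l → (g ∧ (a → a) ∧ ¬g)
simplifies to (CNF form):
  l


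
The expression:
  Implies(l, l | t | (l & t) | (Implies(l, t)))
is always true.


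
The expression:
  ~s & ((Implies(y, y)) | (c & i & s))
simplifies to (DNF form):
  ~s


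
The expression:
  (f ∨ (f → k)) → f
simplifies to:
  f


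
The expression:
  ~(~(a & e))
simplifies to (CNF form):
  a & e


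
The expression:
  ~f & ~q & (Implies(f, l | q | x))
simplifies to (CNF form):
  ~f & ~q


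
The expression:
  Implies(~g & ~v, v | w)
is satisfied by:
  {v: True, w: True, g: True}
  {v: True, w: True, g: False}
  {v: True, g: True, w: False}
  {v: True, g: False, w: False}
  {w: True, g: True, v: False}
  {w: True, g: False, v: False}
  {g: True, w: False, v: False}


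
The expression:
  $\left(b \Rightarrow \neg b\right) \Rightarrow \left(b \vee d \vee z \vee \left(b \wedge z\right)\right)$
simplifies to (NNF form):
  $b \vee d \vee z$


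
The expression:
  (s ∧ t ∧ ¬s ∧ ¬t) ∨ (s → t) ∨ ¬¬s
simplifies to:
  True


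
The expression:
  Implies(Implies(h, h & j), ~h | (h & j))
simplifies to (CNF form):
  True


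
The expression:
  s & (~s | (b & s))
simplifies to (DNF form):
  b & s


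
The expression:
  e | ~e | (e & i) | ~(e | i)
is always true.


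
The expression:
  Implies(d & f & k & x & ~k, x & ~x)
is always true.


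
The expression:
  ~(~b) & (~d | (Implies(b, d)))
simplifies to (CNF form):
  b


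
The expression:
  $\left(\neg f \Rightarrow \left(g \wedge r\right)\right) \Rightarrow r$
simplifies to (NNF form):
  $r \vee \neg f$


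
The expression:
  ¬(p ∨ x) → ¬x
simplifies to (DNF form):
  True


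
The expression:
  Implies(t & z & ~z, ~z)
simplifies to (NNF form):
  True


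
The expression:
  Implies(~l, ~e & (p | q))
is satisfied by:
  {q: True, l: True, p: True, e: False}
  {q: True, l: True, p: False, e: False}
  {l: True, p: True, e: False, q: False}
  {l: True, p: False, e: False, q: False}
  {q: True, l: True, e: True, p: True}
  {q: True, l: True, e: True, p: False}
  {l: True, e: True, p: True, q: False}
  {l: True, e: True, p: False, q: False}
  {q: True, e: False, p: True, l: False}
  {q: True, e: False, p: False, l: False}
  {p: True, l: False, e: False, q: False}


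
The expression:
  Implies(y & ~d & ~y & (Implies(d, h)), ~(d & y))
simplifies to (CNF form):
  True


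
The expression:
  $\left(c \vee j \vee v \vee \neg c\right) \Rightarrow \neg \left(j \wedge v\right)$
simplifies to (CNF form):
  $\neg j \vee \neg v$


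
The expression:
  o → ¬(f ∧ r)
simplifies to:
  ¬f ∨ ¬o ∨ ¬r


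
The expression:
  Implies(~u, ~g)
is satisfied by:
  {u: True, g: False}
  {g: False, u: False}
  {g: True, u: True}


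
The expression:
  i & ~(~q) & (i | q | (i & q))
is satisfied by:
  {i: True, q: True}


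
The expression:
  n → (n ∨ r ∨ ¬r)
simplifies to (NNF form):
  True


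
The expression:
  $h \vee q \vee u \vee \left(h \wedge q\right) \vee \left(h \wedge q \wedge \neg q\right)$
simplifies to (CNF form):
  $h \vee q \vee u$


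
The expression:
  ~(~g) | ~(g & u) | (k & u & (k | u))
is always true.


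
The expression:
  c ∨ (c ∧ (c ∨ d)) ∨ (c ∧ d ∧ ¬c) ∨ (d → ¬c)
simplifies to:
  True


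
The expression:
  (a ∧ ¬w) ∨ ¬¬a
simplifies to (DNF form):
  a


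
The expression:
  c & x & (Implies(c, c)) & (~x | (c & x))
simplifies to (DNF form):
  c & x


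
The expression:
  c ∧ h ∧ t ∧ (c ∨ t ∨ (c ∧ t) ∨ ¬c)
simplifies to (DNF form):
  c ∧ h ∧ t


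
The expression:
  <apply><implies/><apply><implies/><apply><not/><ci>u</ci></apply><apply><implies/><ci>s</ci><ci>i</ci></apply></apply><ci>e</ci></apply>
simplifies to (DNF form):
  <apply><or/><ci>e</ci><apply><and/><ci>s</ci><apply><not/><ci>i</ci></apply><apply><not/><ci>u</ci></apply></apply></apply>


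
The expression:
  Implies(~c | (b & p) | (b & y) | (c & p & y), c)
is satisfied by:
  {c: True}


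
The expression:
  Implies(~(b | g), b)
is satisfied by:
  {b: True, g: True}
  {b: True, g: False}
  {g: True, b: False}


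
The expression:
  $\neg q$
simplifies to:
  $\neg q$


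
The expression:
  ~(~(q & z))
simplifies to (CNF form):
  q & z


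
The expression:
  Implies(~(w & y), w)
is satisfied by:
  {w: True}


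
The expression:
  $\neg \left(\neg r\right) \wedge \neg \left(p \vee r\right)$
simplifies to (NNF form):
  $\text{False}$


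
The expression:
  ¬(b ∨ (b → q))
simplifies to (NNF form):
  False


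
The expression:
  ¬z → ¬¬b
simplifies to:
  b ∨ z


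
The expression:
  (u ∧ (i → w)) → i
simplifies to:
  i ∨ ¬u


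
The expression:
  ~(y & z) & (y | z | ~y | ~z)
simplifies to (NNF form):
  ~y | ~z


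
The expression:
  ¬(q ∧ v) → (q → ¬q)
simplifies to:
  v ∨ ¬q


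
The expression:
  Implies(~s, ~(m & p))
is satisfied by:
  {s: True, p: False, m: False}
  {p: False, m: False, s: False}
  {s: True, m: True, p: False}
  {m: True, p: False, s: False}
  {s: True, p: True, m: False}
  {p: True, s: False, m: False}
  {s: True, m: True, p: True}


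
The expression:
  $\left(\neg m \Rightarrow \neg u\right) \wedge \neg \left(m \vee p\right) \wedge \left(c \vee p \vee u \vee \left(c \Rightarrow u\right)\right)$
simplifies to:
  $\neg m \wedge \neg p \wedge \neg u$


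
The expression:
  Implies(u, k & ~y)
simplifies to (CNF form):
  (k | ~u) & (~u | ~y)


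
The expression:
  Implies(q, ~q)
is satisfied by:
  {q: False}


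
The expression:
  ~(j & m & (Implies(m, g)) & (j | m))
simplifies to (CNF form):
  ~g | ~j | ~m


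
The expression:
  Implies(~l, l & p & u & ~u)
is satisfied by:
  {l: True}


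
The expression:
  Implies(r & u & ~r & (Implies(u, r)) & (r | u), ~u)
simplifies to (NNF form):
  True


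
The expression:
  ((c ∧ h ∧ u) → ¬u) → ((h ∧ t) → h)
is always true.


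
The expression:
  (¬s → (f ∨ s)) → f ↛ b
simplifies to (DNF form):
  (f ∧ ¬b) ∨ (¬f ∧ ¬s)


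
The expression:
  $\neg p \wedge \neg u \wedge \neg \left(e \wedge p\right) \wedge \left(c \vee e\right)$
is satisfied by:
  {c: True, e: True, u: False, p: False}
  {c: True, u: False, p: False, e: False}
  {e: True, u: False, p: False, c: False}


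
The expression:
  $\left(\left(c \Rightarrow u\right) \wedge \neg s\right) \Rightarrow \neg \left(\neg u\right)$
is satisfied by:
  {u: True, c: True, s: True}
  {u: True, c: True, s: False}
  {u: True, s: True, c: False}
  {u: True, s: False, c: False}
  {c: True, s: True, u: False}
  {c: True, s: False, u: False}
  {s: True, c: False, u: False}


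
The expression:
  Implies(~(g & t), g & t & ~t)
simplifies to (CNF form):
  g & t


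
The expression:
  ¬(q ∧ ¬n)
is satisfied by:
  {n: True, q: False}
  {q: False, n: False}
  {q: True, n: True}


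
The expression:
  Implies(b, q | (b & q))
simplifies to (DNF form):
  q | ~b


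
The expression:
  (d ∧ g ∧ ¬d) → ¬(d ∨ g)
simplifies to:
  True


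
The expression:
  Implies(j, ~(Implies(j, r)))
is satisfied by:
  {r: False, j: False}
  {j: True, r: False}
  {r: True, j: False}


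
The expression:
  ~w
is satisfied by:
  {w: False}


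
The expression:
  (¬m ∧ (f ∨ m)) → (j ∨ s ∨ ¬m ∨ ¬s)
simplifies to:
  True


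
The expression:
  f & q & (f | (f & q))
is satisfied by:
  {f: True, q: True}


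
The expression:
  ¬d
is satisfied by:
  {d: False}


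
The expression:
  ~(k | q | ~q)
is never true.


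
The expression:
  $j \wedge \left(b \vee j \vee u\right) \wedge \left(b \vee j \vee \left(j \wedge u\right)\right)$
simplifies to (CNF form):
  $j$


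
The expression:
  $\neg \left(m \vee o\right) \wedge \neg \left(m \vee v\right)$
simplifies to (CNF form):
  $\neg m \wedge \neg o \wedge \neg v$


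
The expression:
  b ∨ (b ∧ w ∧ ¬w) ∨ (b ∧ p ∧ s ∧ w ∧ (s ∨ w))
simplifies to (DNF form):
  b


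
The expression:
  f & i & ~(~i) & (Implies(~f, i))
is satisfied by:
  {i: True, f: True}


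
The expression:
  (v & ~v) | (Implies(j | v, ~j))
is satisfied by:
  {j: False}


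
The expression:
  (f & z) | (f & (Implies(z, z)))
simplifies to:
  f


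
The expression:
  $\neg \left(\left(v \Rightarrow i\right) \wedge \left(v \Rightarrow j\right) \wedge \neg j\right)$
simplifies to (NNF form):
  $j \vee v$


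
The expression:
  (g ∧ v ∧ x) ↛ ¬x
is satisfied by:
  {x: True, g: True, v: True}


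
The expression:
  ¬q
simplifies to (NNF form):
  ¬q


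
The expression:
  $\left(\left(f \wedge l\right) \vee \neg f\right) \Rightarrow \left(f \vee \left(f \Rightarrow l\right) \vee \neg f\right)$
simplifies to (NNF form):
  $\text{True}$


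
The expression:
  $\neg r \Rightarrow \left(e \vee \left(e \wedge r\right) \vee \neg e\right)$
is always true.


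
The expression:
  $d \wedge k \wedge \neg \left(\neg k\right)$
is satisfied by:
  {d: True, k: True}


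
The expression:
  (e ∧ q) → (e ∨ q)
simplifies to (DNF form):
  True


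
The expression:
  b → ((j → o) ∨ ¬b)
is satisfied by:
  {o: True, b: False, j: False}
  {o: False, b: False, j: False}
  {j: True, o: True, b: False}
  {j: True, o: False, b: False}
  {b: True, o: True, j: False}
  {b: True, o: False, j: False}
  {b: True, j: True, o: True}


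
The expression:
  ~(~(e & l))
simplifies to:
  e & l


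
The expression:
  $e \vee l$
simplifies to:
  $e \vee l$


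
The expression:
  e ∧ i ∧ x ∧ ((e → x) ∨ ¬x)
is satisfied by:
  {i: True, e: True, x: True}


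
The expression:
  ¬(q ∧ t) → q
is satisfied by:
  {q: True}


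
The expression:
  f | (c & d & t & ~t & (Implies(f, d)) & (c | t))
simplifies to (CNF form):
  f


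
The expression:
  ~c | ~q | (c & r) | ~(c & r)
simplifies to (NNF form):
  True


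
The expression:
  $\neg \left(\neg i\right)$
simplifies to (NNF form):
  $i$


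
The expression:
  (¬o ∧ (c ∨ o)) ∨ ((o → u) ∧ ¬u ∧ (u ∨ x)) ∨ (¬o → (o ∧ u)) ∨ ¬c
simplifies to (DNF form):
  True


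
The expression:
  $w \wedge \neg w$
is never true.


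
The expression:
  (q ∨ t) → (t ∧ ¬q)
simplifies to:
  ¬q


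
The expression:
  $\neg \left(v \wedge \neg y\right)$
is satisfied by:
  {y: True, v: False}
  {v: False, y: False}
  {v: True, y: True}


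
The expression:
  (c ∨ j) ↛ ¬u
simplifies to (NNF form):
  u ∧ (c ∨ j)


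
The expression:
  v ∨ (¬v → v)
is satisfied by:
  {v: True}


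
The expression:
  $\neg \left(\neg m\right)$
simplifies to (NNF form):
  $m$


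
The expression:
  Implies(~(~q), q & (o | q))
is always true.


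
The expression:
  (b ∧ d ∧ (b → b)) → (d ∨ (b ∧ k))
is always true.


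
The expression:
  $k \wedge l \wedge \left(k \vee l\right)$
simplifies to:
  $k \wedge l$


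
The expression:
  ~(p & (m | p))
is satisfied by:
  {p: False}


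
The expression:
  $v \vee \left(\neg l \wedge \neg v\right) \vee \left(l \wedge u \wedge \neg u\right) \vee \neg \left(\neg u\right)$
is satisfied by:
  {v: True, u: True, l: False}
  {v: True, l: False, u: False}
  {u: True, l: False, v: False}
  {u: False, l: False, v: False}
  {v: True, u: True, l: True}
  {v: True, l: True, u: False}
  {u: True, l: True, v: False}


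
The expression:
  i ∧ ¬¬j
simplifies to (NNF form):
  i ∧ j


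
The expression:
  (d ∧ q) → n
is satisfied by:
  {n: True, q: False, d: False}
  {q: False, d: False, n: False}
  {n: True, d: True, q: False}
  {d: True, q: False, n: False}
  {n: True, q: True, d: False}
  {q: True, n: False, d: False}
  {n: True, d: True, q: True}


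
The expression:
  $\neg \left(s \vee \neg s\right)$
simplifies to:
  $\text{False}$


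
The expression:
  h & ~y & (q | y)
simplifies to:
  h & q & ~y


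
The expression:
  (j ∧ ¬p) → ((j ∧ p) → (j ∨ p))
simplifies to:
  True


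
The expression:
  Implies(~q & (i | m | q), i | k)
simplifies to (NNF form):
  i | k | q | ~m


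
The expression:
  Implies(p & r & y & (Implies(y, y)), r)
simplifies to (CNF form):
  True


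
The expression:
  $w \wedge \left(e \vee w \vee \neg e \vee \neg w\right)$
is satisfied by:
  {w: True}


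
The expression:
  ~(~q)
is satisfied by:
  {q: True}


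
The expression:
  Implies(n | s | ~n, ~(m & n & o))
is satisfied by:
  {m: False, o: False, n: False}
  {n: True, m: False, o: False}
  {o: True, m: False, n: False}
  {n: True, o: True, m: False}
  {m: True, n: False, o: False}
  {n: True, m: True, o: False}
  {o: True, m: True, n: False}


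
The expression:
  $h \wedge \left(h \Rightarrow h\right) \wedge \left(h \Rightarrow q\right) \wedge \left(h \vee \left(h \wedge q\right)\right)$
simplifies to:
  $h \wedge q$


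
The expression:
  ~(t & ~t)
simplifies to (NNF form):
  True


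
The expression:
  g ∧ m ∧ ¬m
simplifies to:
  False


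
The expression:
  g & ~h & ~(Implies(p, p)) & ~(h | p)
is never true.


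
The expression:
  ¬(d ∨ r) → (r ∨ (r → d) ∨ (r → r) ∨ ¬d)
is always true.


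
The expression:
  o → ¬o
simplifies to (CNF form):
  ¬o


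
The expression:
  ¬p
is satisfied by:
  {p: False}


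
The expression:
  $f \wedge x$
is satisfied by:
  {x: True, f: True}


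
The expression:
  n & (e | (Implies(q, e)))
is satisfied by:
  {e: True, n: True, q: False}
  {n: True, q: False, e: False}
  {q: True, e: True, n: True}


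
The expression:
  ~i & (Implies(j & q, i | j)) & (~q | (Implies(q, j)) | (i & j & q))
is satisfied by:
  {j: True, i: False, q: False}
  {i: False, q: False, j: False}
  {q: True, j: True, i: False}


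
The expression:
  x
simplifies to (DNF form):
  x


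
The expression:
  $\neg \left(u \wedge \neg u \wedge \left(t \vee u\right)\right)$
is always true.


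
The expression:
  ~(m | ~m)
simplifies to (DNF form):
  False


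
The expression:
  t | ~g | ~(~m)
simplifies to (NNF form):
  m | t | ~g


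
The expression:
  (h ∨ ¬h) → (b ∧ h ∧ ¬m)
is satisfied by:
  {h: True, b: True, m: False}


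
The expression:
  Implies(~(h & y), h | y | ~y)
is always true.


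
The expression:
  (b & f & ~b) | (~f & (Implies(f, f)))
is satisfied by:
  {f: False}


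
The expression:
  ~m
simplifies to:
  ~m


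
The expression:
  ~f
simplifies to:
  ~f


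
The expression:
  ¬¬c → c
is always true.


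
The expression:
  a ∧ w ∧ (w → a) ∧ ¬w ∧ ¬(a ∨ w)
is never true.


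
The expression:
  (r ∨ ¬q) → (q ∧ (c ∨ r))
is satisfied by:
  {q: True}


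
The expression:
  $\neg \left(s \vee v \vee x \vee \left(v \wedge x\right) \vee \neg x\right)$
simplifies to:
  $\text{False}$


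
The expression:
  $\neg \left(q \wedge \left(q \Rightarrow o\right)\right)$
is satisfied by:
  {o: False, q: False}
  {q: True, o: False}
  {o: True, q: False}


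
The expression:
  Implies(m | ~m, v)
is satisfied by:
  {v: True}


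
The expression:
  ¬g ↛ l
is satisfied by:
  {l: True, g: False}
  {g: False, l: False}
  {g: True, l: True}


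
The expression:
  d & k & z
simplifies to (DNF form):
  d & k & z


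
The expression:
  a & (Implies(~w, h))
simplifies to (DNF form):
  (a & h) | (a & w)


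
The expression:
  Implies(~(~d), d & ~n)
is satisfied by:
  {d: False, n: False}
  {n: True, d: False}
  {d: True, n: False}


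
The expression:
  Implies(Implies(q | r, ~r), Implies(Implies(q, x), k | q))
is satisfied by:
  {r: True, k: True, q: True}
  {r: True, k: True, q: False}
  {r: True, q: True, k: False}
  {r: True, q: False, k: False}
  {k: True, q: True, r: False}
  {k: True, q: False, r: False}
  {q: True, k: False, r: False}


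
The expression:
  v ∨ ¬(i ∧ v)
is always true.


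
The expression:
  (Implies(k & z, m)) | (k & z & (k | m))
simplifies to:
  True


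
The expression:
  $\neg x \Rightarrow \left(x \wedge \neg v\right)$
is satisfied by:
  {x: True}


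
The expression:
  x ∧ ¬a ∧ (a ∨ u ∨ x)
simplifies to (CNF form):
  x ∧ ¬a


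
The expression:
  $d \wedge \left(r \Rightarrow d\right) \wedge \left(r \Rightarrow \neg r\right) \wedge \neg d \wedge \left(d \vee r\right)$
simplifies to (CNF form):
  $\text{False}$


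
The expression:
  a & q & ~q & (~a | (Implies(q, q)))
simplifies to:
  False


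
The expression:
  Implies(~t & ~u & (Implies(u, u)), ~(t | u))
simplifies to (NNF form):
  True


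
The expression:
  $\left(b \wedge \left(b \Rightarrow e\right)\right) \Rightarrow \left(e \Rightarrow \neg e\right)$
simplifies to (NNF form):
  $\neg b \vee \neg e$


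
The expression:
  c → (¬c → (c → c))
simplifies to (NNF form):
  True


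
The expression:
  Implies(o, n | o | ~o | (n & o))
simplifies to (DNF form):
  True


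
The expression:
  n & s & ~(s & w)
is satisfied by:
  {n: True, s: True, w: False}


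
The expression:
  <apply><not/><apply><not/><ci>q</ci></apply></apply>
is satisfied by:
  {q: True}


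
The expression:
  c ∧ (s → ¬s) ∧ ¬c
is never true.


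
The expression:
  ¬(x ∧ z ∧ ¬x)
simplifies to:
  True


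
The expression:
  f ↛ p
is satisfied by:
  {f: True, p: False}


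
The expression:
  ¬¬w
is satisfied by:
  {w: True}


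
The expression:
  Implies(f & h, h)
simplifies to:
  True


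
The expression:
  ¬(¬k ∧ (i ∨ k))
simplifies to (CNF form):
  k ∨ ¬i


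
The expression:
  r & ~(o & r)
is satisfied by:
  {r: True, o: False}


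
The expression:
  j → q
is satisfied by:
  {q: True, j: False}
  {j: False, q: False}
  {j: True, q: True}


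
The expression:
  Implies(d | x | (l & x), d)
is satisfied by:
  {d: True, x: False}
  {x: False, d: False}
  {x: True, d: True}


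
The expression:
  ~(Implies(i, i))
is never true.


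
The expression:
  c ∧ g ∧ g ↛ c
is never true.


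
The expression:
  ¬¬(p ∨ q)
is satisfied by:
  {q: True, p: True}
  {q: True, p: False}
  {p: True, q: False}


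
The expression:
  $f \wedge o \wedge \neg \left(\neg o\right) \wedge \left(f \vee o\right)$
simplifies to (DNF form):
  $f \wedge o$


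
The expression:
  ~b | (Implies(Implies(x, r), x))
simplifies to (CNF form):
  x | ~b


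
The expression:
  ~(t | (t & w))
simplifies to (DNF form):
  ~t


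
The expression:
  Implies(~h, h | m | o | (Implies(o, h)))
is always true.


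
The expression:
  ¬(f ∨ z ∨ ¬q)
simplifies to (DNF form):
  q ∧ ¬f ∧ ¬z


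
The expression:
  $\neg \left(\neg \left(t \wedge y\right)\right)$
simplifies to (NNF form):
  $t \wedge y$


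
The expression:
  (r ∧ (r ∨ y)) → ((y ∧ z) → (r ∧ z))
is always true.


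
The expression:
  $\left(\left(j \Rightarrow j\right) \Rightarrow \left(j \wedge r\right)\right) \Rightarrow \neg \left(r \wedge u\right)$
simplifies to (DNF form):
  $\neg j \vee \neg r \vee \neg u$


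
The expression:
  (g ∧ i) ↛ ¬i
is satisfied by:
  {i: True, g: True}


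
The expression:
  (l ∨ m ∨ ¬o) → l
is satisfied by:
  {o: True, l: True, m: False}
  {l: True, m: False, o: False}
  {o: True, l: True, m: True}
  {l: True, m: True, o: False}
  {o: True, m: False, l: False}


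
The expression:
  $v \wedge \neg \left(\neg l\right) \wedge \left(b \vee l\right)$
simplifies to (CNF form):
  $l \wedge v$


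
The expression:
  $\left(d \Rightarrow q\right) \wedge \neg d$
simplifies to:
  $\neg d$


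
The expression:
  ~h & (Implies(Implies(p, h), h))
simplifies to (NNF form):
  p & ~h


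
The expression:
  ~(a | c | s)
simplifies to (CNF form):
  ~a & ~c & ~s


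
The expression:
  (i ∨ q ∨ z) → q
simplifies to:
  q ∨ (¬i ∧ ¬z)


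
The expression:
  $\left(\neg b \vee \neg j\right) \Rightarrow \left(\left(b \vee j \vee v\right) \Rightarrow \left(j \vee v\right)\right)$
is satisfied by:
  {v: True, j: True, b: False}
  {v: True, j: False, b: False}
  {j: True, v: False, b: False}
  {v: False, j: False, b: False}
  {b: True, v: True, j: True}
  {b: True, v: True, j: False}
  {b: True, j: True, v: False}


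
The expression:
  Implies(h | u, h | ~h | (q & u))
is always true.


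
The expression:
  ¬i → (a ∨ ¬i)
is always true.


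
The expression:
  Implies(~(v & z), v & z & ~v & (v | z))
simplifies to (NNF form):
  v & z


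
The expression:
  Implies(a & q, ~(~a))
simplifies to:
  True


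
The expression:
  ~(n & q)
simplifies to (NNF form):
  ~n | ~q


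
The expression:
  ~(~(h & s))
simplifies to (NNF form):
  h & s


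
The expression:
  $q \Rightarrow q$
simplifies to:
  $\text{True}$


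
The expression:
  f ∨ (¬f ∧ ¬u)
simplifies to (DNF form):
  f ∨ ¬u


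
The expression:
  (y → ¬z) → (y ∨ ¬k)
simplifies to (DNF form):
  y ∨ ¬k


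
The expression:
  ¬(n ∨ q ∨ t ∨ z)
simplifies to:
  ¬n ∧ ¬q ∧ ¬t ∧ ¬z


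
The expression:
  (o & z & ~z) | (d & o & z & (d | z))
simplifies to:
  d & o & z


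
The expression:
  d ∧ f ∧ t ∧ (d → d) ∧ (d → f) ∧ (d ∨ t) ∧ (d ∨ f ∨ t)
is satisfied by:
  {t: True, d: True, f: True}


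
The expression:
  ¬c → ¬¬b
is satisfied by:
  {b: True, c: True}
  {b: True, c: False}
  {c: True, b: False}


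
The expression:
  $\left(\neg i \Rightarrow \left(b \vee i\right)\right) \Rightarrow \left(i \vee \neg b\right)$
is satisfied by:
  {i: True, b: False}
  {b: False, i: False}
  {b: True, i: True}


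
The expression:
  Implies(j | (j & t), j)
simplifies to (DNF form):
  True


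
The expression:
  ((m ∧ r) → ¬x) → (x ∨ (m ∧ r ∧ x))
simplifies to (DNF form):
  x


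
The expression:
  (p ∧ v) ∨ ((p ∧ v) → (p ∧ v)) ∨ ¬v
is always true.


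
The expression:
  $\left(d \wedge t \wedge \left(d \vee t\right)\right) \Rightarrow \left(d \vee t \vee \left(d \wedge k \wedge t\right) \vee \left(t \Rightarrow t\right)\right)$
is always true.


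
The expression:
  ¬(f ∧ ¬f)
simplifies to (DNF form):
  True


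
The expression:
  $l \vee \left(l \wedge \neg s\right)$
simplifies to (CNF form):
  $l$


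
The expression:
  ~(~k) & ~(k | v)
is never true.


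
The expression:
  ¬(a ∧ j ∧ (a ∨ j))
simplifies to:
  ¬a ∨ ¬j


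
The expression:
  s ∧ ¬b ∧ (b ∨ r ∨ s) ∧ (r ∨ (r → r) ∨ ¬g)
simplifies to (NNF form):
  s ∧ ¬b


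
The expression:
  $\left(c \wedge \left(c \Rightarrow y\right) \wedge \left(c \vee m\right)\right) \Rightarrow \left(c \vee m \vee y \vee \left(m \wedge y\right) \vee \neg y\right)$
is always true.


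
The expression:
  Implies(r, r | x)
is always true.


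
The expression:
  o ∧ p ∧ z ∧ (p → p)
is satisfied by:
  {z: True, p: True, o: True}


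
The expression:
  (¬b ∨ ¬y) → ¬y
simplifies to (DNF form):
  b ∨ ¬y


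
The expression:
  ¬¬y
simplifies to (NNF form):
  y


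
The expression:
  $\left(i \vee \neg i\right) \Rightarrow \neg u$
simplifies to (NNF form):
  $\neg u$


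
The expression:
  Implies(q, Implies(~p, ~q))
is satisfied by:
  {p: True, q: False}
  {q: False, p: False}
  {q: True, p: True}


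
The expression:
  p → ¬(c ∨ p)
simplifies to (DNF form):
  ¬p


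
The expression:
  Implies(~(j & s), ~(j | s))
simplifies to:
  (j & s) | (~j & ~s)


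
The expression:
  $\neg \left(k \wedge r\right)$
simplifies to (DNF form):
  $\neg k \vee \neg r$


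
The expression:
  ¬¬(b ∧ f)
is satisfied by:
  {b: True, f: True}


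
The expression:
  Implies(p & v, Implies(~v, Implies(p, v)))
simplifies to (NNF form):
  True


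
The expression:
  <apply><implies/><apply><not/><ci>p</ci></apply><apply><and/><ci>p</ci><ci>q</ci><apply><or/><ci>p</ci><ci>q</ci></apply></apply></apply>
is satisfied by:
  {p: True}


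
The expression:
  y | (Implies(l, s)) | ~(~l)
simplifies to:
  True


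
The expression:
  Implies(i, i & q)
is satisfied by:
  {q: True, i: False}
  {i: False, q: False}
  {i: True, q: True}


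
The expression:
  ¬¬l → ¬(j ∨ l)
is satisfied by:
  {l: False}


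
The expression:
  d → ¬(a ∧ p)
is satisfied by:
  {p: False, d: False, a: False}
  {a: True, p: False, d: False}
  {d: True, p: False, a: False}
  {a: True, d: True, p: False}
  {p: True, a: False, d: False}
  {a: True, p: True, d: False}
  {d: True, p: True, a: False}


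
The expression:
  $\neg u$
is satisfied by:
  {u: False}


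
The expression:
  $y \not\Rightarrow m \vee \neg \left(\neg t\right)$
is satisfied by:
  {t: True, y: True, m: False}
  {t: True, y: False, m: False}
  {t: True, m: True, y: True}
  {t: True, m: True, y: False}
  {y: True, m: False, t: False}


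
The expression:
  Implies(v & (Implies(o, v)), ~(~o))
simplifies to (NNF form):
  o | ~v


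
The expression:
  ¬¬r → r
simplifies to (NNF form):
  True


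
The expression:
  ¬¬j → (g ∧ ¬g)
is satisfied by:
  {j: False}


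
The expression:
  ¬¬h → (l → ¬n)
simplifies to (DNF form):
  ¬h ∨ ¬l ∨ ¬n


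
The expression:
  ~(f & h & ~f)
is always true.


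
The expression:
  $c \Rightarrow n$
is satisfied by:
  {n: True, c: False}
  {c: False, n: False}
  {c: True, n: True}


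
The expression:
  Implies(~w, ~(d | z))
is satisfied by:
  {w: True, z: False, d: False}
  {d: True, w: True, z: False}
  {w: True, z: True, d: False}
  {d: True, w: True, z: True}
  {d: False, z: False, w: False}


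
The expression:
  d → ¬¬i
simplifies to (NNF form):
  i ∨ ¬d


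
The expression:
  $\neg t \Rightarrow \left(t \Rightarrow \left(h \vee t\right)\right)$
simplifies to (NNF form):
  $\text{True}$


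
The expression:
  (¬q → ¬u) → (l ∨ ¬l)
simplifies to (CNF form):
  True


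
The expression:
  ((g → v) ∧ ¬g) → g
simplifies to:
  g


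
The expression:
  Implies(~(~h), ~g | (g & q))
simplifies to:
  q | ~g | ~h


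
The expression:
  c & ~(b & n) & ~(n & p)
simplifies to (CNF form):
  c & (~b | ~n) & (~n | ~p)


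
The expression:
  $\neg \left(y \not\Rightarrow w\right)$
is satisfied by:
  {w: True, y: False}
  {y: False, w: False}
  {y: True, w: True}


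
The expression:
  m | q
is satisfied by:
  {q: True, m: True}
  {q: True, m: False}
  {m: True, q: False}


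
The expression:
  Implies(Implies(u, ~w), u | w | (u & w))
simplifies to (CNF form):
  u | w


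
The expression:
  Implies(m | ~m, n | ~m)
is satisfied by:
  {n: True, m: False}
  {m: False, n: False}
  {m: True, n: True}


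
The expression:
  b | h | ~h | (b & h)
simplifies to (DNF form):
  True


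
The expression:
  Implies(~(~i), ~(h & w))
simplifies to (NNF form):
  ~h | ~i | ~w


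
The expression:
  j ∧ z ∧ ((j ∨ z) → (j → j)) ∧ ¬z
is never true.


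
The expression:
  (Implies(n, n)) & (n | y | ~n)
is always true.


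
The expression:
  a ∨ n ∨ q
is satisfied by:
  {n: True, a: True, q: True}
  {n: True, a: True, q: False}
  {n: True, q: True, a: False}
  {n: True, q: False, a: False}
  {a: True, q: True, n: False}
  {a: True, q: False, n: False}
  {q: True, a: False, n: False}


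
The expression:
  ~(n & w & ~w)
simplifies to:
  True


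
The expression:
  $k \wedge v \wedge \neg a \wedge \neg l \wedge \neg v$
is never true.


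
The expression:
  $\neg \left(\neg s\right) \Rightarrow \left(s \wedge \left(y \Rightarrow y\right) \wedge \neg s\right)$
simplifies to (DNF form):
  $\neg s$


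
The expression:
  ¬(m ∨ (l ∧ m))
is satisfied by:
  {m: False}


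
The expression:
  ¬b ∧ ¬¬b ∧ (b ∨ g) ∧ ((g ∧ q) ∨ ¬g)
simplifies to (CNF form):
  False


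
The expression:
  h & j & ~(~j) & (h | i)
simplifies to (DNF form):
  h & j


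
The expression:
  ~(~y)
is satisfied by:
  {y: True}


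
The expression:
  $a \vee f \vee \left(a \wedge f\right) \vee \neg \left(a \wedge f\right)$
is always true.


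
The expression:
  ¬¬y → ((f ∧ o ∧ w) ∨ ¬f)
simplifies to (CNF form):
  (o ∨ ¬f ∨ ¬y) ∧ (w ∨ ¬f ∨ ¬y)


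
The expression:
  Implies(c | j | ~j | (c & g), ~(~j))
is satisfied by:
  {j: True}


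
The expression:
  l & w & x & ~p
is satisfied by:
  {w: True, x: True, l: True, p: False}


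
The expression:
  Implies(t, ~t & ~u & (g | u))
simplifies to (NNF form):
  ~t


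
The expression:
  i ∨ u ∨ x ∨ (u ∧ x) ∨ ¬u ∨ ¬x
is always true.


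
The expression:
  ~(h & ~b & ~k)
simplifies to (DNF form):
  b | k | ~h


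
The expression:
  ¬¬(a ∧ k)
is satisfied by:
  {a: True, k: True}


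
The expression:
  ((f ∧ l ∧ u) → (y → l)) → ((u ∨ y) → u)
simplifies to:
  u ∨ ¬y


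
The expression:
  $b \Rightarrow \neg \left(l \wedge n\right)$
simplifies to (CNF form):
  $\neg b \vee \neg l \vee \neg n$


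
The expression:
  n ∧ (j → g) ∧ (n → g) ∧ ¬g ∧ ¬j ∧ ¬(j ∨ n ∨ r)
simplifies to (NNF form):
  False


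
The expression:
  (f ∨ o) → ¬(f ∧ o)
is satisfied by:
  {o: False, f: False}
  {f: True, o: False}
  {o: True, f: False}


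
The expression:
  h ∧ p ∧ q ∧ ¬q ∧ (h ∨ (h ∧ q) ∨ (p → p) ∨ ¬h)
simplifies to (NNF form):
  False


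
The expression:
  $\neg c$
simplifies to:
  $\neg c$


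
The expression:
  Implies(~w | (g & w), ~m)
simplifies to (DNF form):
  ~m | (w & ~g)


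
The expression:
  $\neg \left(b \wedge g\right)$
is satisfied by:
  {g: False, b: False}
  {b: True, g: False}
  {g: True, b: False}


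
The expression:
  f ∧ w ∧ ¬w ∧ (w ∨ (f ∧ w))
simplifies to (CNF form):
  False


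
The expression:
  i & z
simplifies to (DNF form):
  i & z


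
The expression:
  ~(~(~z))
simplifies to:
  ~z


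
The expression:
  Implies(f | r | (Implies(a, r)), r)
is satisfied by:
  {r: True, a: True, f: False}
  {r: True, a: False, f: False}
  {f: True, r: True, a: True}
  {f: True, r: True, a: False}
  {a: True, f: False, r: False}


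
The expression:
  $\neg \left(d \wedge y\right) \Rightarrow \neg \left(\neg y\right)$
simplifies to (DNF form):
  $y$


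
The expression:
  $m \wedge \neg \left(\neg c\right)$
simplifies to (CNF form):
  $c \wedge m$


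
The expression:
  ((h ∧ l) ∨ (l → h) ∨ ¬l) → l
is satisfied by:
  {l: True}


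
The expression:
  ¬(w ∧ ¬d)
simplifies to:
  d ∨ ¬w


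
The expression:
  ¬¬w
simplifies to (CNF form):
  w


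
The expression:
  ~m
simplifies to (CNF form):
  ~m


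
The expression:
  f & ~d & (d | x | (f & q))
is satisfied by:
  {f: True, x: True, q: True, d: False}
  {f: True, x: True, q: False, d: False}
  {f: True, q: True, x: False, d: False}


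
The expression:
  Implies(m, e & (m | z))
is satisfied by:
  {e: True, m: False}
  {m: False, e: False}
  {m: True, e: True}


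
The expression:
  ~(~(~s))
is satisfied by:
  {s: False}


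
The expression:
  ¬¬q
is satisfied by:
  {q: True}


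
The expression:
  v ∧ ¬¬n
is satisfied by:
  {n: True, v: True}


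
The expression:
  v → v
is always true.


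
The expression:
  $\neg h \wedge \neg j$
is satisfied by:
  {h: False, j: False}


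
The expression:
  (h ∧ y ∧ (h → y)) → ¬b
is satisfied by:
  {h: False, y: False, b: False}
  {b: True, h: False, y: False}
  {y: True, h: False, b: False}
  {b: True, y: True, h: False}
  {h: True, b: False, y: False}
  {b: True, h: True, y: False}
  {y: True, h: True, b: False}


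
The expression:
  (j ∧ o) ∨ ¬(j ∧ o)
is always true.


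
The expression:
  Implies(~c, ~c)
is always true.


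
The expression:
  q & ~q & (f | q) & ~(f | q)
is never true.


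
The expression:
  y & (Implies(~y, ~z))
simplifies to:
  y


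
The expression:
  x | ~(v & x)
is always true.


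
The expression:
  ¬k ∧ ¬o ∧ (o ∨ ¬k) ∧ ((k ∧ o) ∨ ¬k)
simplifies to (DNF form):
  ¬k ∧ ¬o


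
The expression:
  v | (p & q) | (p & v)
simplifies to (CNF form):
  (p | v) & (q | v)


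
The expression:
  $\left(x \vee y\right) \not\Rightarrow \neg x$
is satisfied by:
  {x: True}


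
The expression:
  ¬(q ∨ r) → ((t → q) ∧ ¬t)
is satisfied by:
  {r: True, q: True, t: False}
  {r: True, t: False, q: False}
  {q: True, t: False, r: False}
  {q: False, t: False, r: False}
  {r: True, q: True, t: True}
  {r: True, t: True, q: False}
  {q: True, t: True, r: False}


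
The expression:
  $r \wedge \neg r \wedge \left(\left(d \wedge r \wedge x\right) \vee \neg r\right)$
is never true.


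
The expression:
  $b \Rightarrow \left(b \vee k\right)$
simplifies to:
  $\text{True}$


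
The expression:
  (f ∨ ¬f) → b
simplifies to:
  b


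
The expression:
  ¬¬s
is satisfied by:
  {s: True}


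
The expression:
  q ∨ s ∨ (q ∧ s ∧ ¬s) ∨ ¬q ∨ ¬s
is always true.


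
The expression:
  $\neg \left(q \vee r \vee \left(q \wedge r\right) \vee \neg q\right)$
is never true.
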